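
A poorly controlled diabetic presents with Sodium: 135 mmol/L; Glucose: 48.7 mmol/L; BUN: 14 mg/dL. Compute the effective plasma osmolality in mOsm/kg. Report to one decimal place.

318.7 mOsm/kg

Effective osmolality excludes urea (freely permeant across cell membranes):
2·Na + glucose
= 2·135 + 48.7
= 270 + 48.7
= 318.7 mOsm/kg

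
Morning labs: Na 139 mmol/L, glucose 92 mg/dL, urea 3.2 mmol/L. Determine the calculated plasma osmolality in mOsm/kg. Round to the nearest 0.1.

286.3 mOsm/kg

Calculated osmolality = 2·Na + glucose/18 + urea
= 2·139 + 92/18 + 3.2
= 278 + 5.11 + 3.20
= 286.31 mOsm/kg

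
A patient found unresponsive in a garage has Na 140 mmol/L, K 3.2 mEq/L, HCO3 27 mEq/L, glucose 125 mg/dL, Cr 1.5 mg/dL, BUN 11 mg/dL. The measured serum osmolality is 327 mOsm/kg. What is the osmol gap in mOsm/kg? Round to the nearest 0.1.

36.1 mOsm/kg

Calculated osmolality = 2·Na + glucose/18 + BUN/2.8
= 2·140 + 125/18 + 11/2.8
= 280 + 6.94 + 3.93
= 290.87 mOsm/kg ≈ 290.9 mOsm/kg
Osmolar gap = measured − calculated = 327 − 290.9 = 36.1 mOsm/kg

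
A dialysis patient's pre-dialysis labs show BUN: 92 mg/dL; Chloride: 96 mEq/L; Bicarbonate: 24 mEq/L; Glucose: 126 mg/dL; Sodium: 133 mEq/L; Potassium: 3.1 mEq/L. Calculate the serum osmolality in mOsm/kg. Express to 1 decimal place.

Calculated osmolality = 2·Na + glucose/18 + BUN/2.8
= 2·133 + 126/18 + 92/2.8
= 266 + 7 + 32.86
= 305.86 mOsm/kg

305.9 mOsm/kg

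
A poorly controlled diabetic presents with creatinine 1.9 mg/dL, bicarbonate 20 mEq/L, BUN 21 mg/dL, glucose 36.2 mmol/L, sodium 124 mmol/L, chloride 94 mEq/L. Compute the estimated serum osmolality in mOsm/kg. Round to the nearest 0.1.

291.7 mOsm/kg

Calculated osmolality = 2·Na + glucose + BUN/2.8
= 2·124 + 36.2 + 21/2.8
= 248 + 36.20 + 7.50
= 291.7 mOsm/kg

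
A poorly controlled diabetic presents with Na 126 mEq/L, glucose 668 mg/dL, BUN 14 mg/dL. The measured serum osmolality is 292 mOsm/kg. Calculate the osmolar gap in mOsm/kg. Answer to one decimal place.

-2.1 mOsm/kg

Calculated osmolality = 2·Na + glucose/18 + BUN/2.8
= 2·126 + 668/18 + 14/2.8
= 252 + 37.11 + 5
= 294.11 mOsm/kg ≈ 294.1 mOsm/kg
Osmolar gap = measured − calculated = 292 − 294.1 = -2.1 mOsm/kg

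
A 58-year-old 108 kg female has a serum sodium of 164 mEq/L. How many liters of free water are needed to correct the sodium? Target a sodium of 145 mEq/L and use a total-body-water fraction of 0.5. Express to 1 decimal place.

TBW = 0.5 · 108 = 54 L
Free water deficit = TBW · (Na/145 − 1)
= 54 · (164/145 − 1)
= 54 · 0.131
= 7.07 L

7.1 L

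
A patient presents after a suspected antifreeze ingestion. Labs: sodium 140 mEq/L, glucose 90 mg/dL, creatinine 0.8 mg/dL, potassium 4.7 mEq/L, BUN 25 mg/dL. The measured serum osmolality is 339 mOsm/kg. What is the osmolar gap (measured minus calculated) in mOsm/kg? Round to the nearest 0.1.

Calculated osmolality = 2·Na + glucose/18 + BUN/2.8
= 2·140 + 90/18 + 25/2.8
= 280 + 5 + 8.93
= 293.93 mOsm/kg ≈ 293.9 mOsm/kg
Osmolar gap = measured − calculated = 339 − 293.9 = 45.1 mOsm/kg

45.1 mOsm/kg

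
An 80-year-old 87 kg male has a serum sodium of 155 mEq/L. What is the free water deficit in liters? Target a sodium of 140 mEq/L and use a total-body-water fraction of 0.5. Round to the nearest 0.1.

4.7 L

TBW = 0.5 · 87 = 43.5 L
Free water deficit = TBW · (Na/140 − 1)
= 43.5 · (155/140 − 1)
= 43.5 · 0.1071
= 4.66 L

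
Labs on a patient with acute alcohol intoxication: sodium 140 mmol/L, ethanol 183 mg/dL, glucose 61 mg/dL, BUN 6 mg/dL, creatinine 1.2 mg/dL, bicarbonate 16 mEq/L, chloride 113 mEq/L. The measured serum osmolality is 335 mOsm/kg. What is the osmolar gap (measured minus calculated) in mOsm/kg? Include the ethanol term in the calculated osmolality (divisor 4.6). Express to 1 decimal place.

9.7 mOsm/kg

Calculated osmolality = 2·Na + glucose/18 + BUN/2.8 + ethanol/4.6
= 2·140 + 61/18 + 6/2.8 + 183/4.6
= 280 + 3.39 + 2.14 + 39.78
= 325.31 mOsm/kg ≈ 325.3 mOsm/kg
Osmolar gap = measured − calculated = 335 − 325.3 = 9.7 mOsm/kg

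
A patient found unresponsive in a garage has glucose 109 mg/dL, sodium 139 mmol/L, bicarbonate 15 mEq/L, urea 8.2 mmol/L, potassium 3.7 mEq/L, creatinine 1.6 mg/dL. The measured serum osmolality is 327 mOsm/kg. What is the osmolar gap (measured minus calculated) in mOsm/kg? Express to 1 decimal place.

34.7 mOsm/kg

Calculated osmolality = 2·Na + glucose/18 + urea
= 2·139 + 109/18 + 8.2
= 278 + 6.06 + 8.20
= 292.26 mOsm/kg ≈ 292.3 mOsm/kg
Osmolar gap = measured − calculated = 327 − 292.3 = 34.7 mOsm/kg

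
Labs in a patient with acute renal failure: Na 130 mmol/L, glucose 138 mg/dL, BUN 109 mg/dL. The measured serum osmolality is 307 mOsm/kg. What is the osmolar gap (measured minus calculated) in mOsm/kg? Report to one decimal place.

Calculated osmolality = 2·Na + glucose/18 + BUN/2.8
= 2·130 + 138/18 + 109/2.8
= 260 + 7.67 + 38.93
= 306.6 mOsm/kg ≈ 306.6 mOsm/kg
Osmolar gap = measured − calculated = 307 − 306.6 = 0.4 mOsm/kg

0.4 mOsm/kg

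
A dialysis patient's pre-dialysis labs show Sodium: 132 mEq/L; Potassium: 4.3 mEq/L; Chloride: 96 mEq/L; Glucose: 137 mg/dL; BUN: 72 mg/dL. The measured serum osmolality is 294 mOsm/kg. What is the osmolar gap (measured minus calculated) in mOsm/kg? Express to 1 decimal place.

-3.3 mOsm/kg

Calculated osmolality = 2·Na + glucose/18 + BUN/2.8
= 2·132 + 137/18 + 72/2.8
= 264 + 7.61 + 25.71
= 297.32 mOsm/kg ≈ 297.3 mOsm/kg
Osmolar gap = measured − calculated = 294 − 297.3 = -3.3 mOsm/kg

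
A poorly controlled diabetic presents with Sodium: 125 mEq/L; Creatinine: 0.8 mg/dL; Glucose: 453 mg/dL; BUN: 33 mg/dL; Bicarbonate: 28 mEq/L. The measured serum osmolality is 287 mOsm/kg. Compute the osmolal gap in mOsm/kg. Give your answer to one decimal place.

Calculated osmolality = 2·Na + glucose/18 + BUN/2.8
= 2·125 + 453/18 + 33/2.8
= 250 + 25.17 + 11.79
= 286.96 mOsm/kg ≈ 287.0 mOsm/kg
Osmolar gap = measured − calculated = 287 − 287.0 = 0.0 mOsm/kg

0.0 mOsm/kg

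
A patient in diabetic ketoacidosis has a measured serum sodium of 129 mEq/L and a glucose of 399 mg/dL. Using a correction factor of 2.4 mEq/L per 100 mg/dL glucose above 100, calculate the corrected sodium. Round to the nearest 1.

Corrected Na = measured Na + 2.4 · (glucose − 100)/100
= 129 + 2.4 · (399 − 100)/100
= 129 + 7.2
= 136.2 mEq/L

136 mEq/L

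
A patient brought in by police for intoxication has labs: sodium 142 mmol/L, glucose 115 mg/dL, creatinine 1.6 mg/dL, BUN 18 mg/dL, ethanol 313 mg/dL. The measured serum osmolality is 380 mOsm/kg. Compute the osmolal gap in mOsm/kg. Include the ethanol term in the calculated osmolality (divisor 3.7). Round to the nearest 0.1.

Calculated osmolality = 2·Na + glucose/18 + BUN/2.8 + ethanol/3.7
= 2·142 + 115/18 + 18/2.8 + 313/3.7
= 284 + 6.39 + 6.43 + 84.59
= 381.41 mOsm/kg ≈ 381.4 mOsm/kg
Osmolar gap = measured − calculated = 380 − 381.4 = -1.4 mOsm/kg

-1.4 mOsm/kg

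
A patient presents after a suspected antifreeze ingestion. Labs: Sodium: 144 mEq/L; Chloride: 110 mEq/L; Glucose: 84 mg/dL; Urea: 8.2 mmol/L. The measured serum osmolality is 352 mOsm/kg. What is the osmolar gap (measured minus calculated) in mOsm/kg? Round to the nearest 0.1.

Calculated osmolality = 2·Na + glucose/18 + urea
= 2·144 + 84/18 + 8.2
= 288 + 4.67 + 8.20
= 300.87 mOsm/kg ≈ 300.9 mOsm/kg
Osmolar gap = measured − calculated = 352 − 300.9 = 51.1 mOsm/kg

51.1 mOsm/kg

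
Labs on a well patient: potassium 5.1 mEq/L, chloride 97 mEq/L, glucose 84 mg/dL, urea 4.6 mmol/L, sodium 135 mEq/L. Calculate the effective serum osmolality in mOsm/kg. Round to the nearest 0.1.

Effective osmolality excludes urea (freely permeant across cell membranes):
2·Na + glucose/18
= 2·135 + 84/18
= 270 + 4.67
= 274.67 mOsm/kg

274.7 mOsm/kg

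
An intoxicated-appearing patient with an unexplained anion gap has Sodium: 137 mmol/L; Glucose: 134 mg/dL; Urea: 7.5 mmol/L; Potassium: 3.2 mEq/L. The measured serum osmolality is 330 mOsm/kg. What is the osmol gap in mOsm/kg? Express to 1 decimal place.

41.1 mOsm/kg

Calculated osmolality = 2·Na + glucose/18 + urea
= 2·137 + 134/18 + 7.5
= 274 + 7.44 + 7.50
= 288.94 mOsm/kg ≈ 288.9 mOsm/kg
Osmolar gap = measured − calculated = 330 − 288.9 = 41.1 mOsm/kg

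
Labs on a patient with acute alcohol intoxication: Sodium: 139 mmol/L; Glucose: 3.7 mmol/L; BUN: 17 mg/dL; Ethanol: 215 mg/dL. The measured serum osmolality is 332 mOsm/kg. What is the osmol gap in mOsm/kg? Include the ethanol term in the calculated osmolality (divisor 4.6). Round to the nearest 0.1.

Calculated osmolality = 2·Na + glucose + BUN/2.8 + ethanol/4.6
= 2·139 + 3.7 + 17/2.8 + 215/4.6
= 278 + 3.70 + 6.07 + 46.74
= 334.51 mOsm/kg ≈ 334.5 mOsm/kg
Osmolar gap = measured − calculated = 332 − 334.5 = -2.5 mOsm/kg

-2.5 mOsm/kg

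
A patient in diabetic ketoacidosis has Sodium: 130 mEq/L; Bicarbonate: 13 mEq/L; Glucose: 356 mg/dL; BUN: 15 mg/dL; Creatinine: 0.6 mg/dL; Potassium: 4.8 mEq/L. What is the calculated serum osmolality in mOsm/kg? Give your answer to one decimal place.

285.1 mOsm/kg

Calculated osmolality = 2·Na + glucose/18 + BUN/2.8
= 2·130 + 356/18 + 15/2.8
= 260 + 19.78 + 5.36
= 285.14 mOsm/kg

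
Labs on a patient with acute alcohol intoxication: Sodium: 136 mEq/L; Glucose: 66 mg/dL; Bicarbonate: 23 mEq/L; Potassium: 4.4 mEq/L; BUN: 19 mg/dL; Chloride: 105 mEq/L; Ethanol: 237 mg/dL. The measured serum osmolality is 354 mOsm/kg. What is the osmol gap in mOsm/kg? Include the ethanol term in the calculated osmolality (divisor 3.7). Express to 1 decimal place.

Calculated osmolality = 2·Na + glucose/18 + BUN/2.8 + ethanol/3.7
= 2·136 + 66/18 + 19/2.8 + 237/3.7
= 272 + 3.67 + 6.79 + 64.05
= 346.51 mOsm/kg ≈ 346.5 mOsm/kg
Osmolar gap = measured − calculated = 354 − 346.5 = 7.5 mOsm/kg

7.5 mOsm/kg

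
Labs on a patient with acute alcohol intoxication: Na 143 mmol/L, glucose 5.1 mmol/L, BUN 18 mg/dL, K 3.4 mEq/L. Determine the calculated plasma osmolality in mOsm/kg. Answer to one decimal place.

297.5 mOsm/kg

Calculated osmolality = 2·Na + glucose + BUN/2.8
= 2·143 + 5.1 + 18/2.8
= 286 + 5.10 + 6.43
= 297.53 mOsm/kg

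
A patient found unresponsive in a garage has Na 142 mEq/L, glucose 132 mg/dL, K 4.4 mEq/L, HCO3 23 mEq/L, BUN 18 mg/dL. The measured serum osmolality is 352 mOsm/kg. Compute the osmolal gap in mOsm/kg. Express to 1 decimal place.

Calculated osmolality = 2·Na + glucose/18 + BUN/2.8
= 2·142 + 132/18 + 18/2.8
= 284 + 7.33 + 6.43
= 297.76 mOsm/kg ≈ 297.8 mOsm/kg
Osmolar gap = measured − calculated = 352 − 297.8 = 54.2 mOsm/kg

54.2 mOsm/kg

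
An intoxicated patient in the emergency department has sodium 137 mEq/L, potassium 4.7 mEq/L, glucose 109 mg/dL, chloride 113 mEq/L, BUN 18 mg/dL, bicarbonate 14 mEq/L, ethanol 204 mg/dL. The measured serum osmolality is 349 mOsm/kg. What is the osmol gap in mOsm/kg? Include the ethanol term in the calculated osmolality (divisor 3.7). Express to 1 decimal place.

Calculated osmolality = 2·Na + glucose/18 + BUN/2.8 + ethanol/3.7
= 2·137 + 109/18 + 18/2.8 + 204/3.7
= 274 + 6.06 + 6.43 + 55.14
= 341.63 mOsm/kg ≈ 341.6 mOsm/kg
Osmolar gap = measured − calculated = 349 − 341.6 = 7.4 mOsm/kg

7.4 mOsm/kg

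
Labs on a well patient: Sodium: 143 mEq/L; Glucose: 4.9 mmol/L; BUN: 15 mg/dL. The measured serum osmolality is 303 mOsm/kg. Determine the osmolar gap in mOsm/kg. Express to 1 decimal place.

6.7 mOsm/kg

Calculated osmolality = 2·Na + glucose + BUN/2.8
= 2·143 + 4.9 + 15/2.8
= 286 + 4.90 + 5.36
= 296.26 mOsm/kg ≈ 296.3 mOsm/kg
Osmolar gap = measured − calculated = 303 − 296.3 = 6.7 mOsm/kg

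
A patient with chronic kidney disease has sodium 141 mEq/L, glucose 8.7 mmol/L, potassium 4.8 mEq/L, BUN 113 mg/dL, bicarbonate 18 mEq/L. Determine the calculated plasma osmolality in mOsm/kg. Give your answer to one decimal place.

331.1 mOsm/kg

Calculated osmolality = 2·Na + glucose + BUN/2.8
= 2·141 + 8.7 + 113/2.8
= 282 + 8.70 + 40.36
= 331.06 mOsm/kg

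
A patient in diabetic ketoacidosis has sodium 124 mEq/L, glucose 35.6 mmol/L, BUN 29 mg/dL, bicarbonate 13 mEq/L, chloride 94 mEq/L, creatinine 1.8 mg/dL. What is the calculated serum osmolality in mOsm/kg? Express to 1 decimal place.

Calculated osmolality = 2·Na + glucose + BUN/2.8
= 2·124 + 35.6 + 29/2.8
= 248 + 35.60 + 10.36
= 293.96 mOsm/kg

294.0 mOsm/kg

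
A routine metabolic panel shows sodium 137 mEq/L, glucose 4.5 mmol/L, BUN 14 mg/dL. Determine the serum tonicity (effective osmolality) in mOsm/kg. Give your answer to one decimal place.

278.5 mOsm/kg

Effective osmolality excludes urea (freely permeant across cell membranes):
2·Na + glucose
= 2·137 + 4.5
= 274 + 4.5
= 278.5 mOsm/kg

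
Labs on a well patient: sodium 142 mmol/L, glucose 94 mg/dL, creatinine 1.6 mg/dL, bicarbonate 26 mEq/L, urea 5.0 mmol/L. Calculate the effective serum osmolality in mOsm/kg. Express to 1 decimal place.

289.2 mOsm/kg

Effective osmolality excludes urea (freely permeant across cell membranes):
2·Na + glucose/18
= 2·142 + 94/18
= 284 + 5.22
= 289.22 mOsm/kg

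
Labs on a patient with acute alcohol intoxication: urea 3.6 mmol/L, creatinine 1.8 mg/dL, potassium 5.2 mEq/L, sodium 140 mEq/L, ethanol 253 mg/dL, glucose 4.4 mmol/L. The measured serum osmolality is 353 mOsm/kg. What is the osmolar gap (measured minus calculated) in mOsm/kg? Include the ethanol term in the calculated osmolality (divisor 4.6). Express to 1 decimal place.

10.0 mOsm/kg

Calculated osmolality = 2·Na + glucose + urea + ethanol/4.6
= 2·140 + 4.4 + 3.6 + 253/4.6
= 280 + 4.40 + 3.60 + 55
= 343 mOsm/kg ≈ 343.0 mOsm/kg
Osmolar gap = measured − calculated = 353 − 343.0 = 10.0 mOsm/kg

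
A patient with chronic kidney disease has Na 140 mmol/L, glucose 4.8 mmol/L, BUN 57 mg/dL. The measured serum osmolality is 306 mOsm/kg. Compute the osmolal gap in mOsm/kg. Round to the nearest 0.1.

Calculated osmolality = 2·Na + glucose + BUN/2.8
= 2·140 + 4.8 + 57/2.8
= 280 + 4.80 + 20.36
= 305.16 mOsm/kg ≈ 305.2 mOsm/kg
Osmolar gap = measured − calculated = 306 − 305.2 = 0.8 mOsm/kg

0.8 mOsm/kg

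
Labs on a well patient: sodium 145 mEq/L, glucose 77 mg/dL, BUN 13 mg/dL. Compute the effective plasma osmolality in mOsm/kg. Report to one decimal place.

Effective osmolality excludes urea (freely permeant across cell membranes):
2·Na + glucose/18
= 2·145 + 77/18
= 290 + 4.28
= 294.28 mOsm/kg

294.3 mOsm/kg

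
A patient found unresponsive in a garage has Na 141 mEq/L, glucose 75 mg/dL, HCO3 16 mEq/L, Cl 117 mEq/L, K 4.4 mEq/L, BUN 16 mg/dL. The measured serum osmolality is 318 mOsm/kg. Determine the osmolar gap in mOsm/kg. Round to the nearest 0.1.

Calculated osmolality = 2·Na + glucose/18 + BUN/2.8
= 2·141 + 75/18 + 16/2.8
= 282 + 4.17 + 5.71
= 291.88 mOsm/kg ≈ 291.9 mOsm/kg
Osmolar gap = measured − calculated = 318 − 291.9 = 26.1 mOsm/kg

26.1 mOsm/kg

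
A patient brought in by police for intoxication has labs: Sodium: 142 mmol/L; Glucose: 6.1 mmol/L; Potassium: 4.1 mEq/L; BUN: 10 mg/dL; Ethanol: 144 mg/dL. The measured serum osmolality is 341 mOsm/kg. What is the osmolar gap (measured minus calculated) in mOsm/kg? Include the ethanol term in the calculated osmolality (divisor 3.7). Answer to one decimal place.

Calculated osmolality = 2·Na + glucose + BUN/2.8 + ethanol/3.7
= 2·142 + 6.1 + 10/2.8 + 144/3.7
= 284 + 6.10 + 3.57 + 38.92
= 332.59 mOsm/kg ≈ 332.6 mOsm/kg
Osmolar gap = measured − calculated = 341 − 332.6 = 8.4 mOsm/kg

8.4 mOsm/kg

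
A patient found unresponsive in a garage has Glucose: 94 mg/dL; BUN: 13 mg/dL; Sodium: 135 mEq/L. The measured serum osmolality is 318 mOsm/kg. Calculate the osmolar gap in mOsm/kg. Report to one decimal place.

38.1 mOsm/kg

Calculated osmolality = 2·Na + glucose/18 + BUN/2.8
= 2·135 + 94/18 + 13/2.8
= 270 + 5.22 + 4.64
= 279.86 mOsm/kg ≈ 279.9 mOsm/kg
Osmolar gap = measured − calculated = 318 − 279.9 = 38.1 mOsm/kg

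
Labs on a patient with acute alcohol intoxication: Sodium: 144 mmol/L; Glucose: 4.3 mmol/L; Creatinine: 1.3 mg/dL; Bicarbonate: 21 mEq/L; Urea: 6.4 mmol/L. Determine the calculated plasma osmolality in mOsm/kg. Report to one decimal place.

298.7 mOsm/kg

Calculated osmolality = 2·Na + glucose + urea
= 2·144 + 4.3 + 6.4
= 288 + 4.30 + 6.40
= 298.7 mOsm/kg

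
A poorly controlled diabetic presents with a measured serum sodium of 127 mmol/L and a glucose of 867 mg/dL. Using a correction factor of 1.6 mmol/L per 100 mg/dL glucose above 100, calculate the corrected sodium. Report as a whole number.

Corrected Na = measured Na + 1.6 · (glucose − 100)/100
= 127 + 1.6 · (867 − 100)/100
= 127 + 12.3
= 139.3 mmol/L

139 mmol/L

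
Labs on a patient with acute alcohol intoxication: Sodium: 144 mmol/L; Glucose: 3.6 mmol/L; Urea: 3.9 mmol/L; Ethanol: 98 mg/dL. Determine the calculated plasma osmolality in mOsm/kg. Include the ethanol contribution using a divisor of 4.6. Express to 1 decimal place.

316.8 mOsm/kg

Calculated osmolality = 2·Na + glucose + urea + ethanol/4.6
= 2·144 + 3.6 + 3.9 + 98/4.6
= 288 + 3.60 + 3.90 + 21.30
= 316.8 mOsm/kg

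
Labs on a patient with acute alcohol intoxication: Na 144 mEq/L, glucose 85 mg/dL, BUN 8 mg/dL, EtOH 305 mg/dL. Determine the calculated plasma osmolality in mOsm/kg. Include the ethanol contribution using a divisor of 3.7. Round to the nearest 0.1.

Calculated osmolality = 2·Na + glucose/18 + BUN/2.8 + ethanol/3.7
= 2·144 + 85/18 + 8/2.8 + 305/3.7
= 288 + 4.72 + 2.86 + 82.43
= 378.01 mOsm/kg

378.0 mOsm/kg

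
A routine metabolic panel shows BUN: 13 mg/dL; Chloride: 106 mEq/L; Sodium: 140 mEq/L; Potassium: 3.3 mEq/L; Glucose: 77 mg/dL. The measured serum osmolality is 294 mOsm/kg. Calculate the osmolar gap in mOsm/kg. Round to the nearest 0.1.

5.1 mOsm/kg

Calculated osmolality = 2·Na + glucose/18 + BUN/2.8
= 2·140 + 77/18 + 13/2.8
= 280 + 4.28 + 4.64
= 288.92 mOsm/kg ≈ 288.9 mOsm/kg
Osmolar gap = measured − calculated = 294 − 288.9 = 5.1 mOsm/kg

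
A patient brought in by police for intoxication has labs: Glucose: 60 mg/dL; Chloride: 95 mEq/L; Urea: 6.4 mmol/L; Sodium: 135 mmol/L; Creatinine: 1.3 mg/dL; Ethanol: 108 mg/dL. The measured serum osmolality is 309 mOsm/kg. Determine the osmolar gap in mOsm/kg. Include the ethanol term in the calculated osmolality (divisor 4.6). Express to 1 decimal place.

5.8 mOsm/kg

Calculated osmolality = 2·Na + glucose/18 + urea + ethanol/4.6
= 2·135 + 60/18 + 6.4 + 108/4.6
= 270 + 3.33 + 6.40 + 23.48
= 303.21 mOsm/kg ≈ 303.2 mOsm/kg
Osmolar gap = measured − calculated = 309 − 303.2 = 5.8 mOsm/kg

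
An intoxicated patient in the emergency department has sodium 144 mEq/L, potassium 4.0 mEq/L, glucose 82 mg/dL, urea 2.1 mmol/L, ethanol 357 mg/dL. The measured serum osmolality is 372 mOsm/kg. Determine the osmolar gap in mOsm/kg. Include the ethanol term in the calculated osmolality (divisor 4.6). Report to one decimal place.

Calculated osmolality = 2·Na + glucose/18 + urea + ethanol/4.6
= 2·144 + 82/18 + 2.1 + 357/4.6
= 288 + 4.56 + 2.10 + 77.61
= 372.27 mOsm/kg ≈ 372.3 mOsm/kg
Osmolar gap = measured − calculated = 372 − 372.3 = -0.3 mOsm/kg

-0.3 mOsm/kg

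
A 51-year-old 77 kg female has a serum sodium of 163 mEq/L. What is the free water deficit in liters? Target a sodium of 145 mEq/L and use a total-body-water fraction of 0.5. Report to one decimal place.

TBW = 0.5 · 77 = 38.5 L
Free water deficit = TBW · (Na/145 − 1)
= 38.5 · (163/145 − 1)
= 38.5 · 0.1241
= 4.78 L

4.8 L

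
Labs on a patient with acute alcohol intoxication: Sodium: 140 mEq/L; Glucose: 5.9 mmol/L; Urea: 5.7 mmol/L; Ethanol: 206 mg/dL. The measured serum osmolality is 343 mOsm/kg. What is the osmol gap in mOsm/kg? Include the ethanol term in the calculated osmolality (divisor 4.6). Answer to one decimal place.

Calculated osmolality = 2·Na + glucose + urea + ethanol/4.6
= 2·140 + 5.9 + 5.7 + 206/4.6
= 280 + 5.90 + 5.70 + 44.78
= 336.38 mOsm/kg ≈ 336.4 mOsm/kg
Osmolar gap = measured − calculated = 343 − 336.4 = 6.6 mOsm/kg

6.6 mOsm/kg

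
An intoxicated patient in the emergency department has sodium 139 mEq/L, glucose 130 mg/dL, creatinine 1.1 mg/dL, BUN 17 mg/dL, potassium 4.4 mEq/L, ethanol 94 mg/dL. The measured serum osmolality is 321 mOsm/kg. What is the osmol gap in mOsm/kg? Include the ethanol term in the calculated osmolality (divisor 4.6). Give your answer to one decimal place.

Calculated osmolality = 2·Na + glucose/18 + BUN/2.8 + ethanol/4.6
= 2·139 + 130/18 + 17/2.8 + 94/4.6
= 278 + 7.22 + 6.07 + 20.43
= 311.72 mOsm/kg ≈ 311.7 mOsm/kg
Osmolar gap = measured − calculated = 321 − 311.7 = 9.3 mOsm/kg

9.3 mOsm/kg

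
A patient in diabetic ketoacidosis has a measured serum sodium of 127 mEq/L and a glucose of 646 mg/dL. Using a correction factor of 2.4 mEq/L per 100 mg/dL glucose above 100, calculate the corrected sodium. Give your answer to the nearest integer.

Corrected Na = measured Na + 2.4 · (glucose − 100)/100
= 127 + 2.4 · (646 − 100)/100
= 127 + 13.1
= 140.1 mEq/L

140 mEq/L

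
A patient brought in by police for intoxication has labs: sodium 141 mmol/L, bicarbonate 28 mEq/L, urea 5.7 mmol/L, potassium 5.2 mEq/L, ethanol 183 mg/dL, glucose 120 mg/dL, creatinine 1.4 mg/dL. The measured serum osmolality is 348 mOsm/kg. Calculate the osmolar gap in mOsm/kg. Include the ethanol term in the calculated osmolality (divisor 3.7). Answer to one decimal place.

4.2 mOsm/kg

Calculated osmolality = 2·Na + glucose/18 + urea + ethanol/3.7
= 2·141 + 120/18 + 5.7 + 183/3.7
= 282 + 6.67 + 5.70 + 49.46
= 343.83 mOsm/kg ≈ 343.8 mOsm/kg
Osmolar gap = measured − calculated = 348 − 343.8 = 4.2 mOsm/kg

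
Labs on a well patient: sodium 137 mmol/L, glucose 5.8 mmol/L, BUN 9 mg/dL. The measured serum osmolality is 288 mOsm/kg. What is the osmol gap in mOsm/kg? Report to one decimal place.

Calculated osmolality = 2·Na + glucose + BUN/2.8
= 2·137 + 5.8 + 9/2.8
= 274 + 5.80 + 3.21
= 283.01 mOsm/kg ≈ 283.0 mOsm/kg
Osmolar gap = measured − calculated = 288 − 283.0 = 5.0 mOsm/kg

5.0 mOsm/kg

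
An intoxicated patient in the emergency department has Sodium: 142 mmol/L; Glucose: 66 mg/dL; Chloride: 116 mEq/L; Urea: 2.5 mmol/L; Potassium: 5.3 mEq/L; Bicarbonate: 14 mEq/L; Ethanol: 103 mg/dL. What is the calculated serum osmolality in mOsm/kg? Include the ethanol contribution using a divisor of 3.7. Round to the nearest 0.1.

318.0 mOsm/kg

Calculated osmolality = 2·Na + glucose/18 + urea + ethanol/3.7
= 2·142 + 66/18 + 2.5 + 103/3.7
= 284 + 3.67 + 2.50 + 27.84
= 318.01 mOsm/kg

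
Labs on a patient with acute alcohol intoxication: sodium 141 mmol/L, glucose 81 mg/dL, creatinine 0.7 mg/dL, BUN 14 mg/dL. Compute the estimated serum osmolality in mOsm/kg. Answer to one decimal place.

291.5 mOsm/kg

Calculated osmolality = 2·Na + glucose/18 + BUN/2.8
= 2·141 + 81/18 + 14/2.8
= 282 + 4.50 + 5
= 291.5 mOsm/kg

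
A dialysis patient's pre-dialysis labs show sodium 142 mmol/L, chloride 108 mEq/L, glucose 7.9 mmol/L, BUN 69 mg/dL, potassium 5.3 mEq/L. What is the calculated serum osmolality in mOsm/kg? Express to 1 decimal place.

316.5 mOsm/kg

Calculated osmolality = 2·Na + glucose + BUN/2.8
= 2·142 + 7.9 + 69/2.8
= 284 + 7.90 + 24.64
= 316.54 mOsm/kg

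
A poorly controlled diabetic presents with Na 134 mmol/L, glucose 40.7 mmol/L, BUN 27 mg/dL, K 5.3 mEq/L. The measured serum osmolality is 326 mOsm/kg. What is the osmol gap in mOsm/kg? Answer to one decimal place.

7.7 mOsm/kg

Calculated osmolality = 2·Na + glucose + BUN/2.8
= 2·134 + 40.7 + 27/2.8
= 268 + 40.70 + 9.64
= 318.34 mOsm/kg ≈ 318.3 mOsm/kg
Osmolar gap = measured − calculated = 326 − 318.3 = 7.7 mOsm/kg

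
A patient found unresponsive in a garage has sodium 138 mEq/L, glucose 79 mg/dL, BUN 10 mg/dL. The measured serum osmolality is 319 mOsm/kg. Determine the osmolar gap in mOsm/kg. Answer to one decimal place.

35.0 mOsm/kg

Calculated osmolality = 2·Na + glucose/18 + BUN/2.8
= 2·138 + 79/18 + 10/2.8
= 276 + 4.39 + 3.57
= 283.96 mOsm/kg ≈ 284.0 mOsm/kg
Osmolar gap = measured − calculated = 319 − 284.0 = 35.0 mOsm/kg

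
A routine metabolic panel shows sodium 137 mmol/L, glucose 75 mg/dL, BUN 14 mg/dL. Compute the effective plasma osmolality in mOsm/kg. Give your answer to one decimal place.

278.2 mOsm/kg

Effective osmolality excludes urea (freely permeant across cell membranes):
2·Na + glucose/18
= 2·137 + 75/18
= 274 + 4.17
= 278.17 mOsm/kg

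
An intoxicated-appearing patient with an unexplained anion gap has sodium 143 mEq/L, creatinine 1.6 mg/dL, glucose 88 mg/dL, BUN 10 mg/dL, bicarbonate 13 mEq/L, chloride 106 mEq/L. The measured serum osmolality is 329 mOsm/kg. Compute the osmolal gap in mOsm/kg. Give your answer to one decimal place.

Calculated osmolality = 2·Na + glucose/18 + BUN/2.8
= 2·143 + 88/18 + 10/2.8
= 286 + 4.89 + 3.57
= 294.46 mOsm/kg ≈ 294.5 mOsm/kg
Osmolar gap = measured − calculated = 329 − 294.5 = 34.5 mOsm/kg

34.5 mOsm/kg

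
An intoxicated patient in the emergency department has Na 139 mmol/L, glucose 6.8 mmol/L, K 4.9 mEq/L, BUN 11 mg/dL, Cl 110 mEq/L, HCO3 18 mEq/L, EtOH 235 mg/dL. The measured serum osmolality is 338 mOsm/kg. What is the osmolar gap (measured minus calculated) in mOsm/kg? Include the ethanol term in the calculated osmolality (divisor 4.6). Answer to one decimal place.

Calculated osmolality = 2·Na + glucose + BUN/2.8 + ethanol/4.6
= 2·139 + 6.8 + 11/2.8 + 235/4.6
= 278 + 6.80 + 3.93 + 51.09
= 339.82 mOsm/kg ≈ 339.8 mOsm/kg
Osmolar gap = measured − calculated = 338 − 339.8 = -1.8 mOsm/kg

-1.8 mOsm/kg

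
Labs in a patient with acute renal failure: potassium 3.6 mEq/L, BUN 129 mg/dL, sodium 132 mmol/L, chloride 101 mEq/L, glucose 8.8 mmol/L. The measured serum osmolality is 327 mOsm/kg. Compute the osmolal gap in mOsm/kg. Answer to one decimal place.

8.1 mOsm/kg

Calculated osmolality = 2·Na + glucose + BUN/2.8
= 2·132 + 8.8 + 129/2.8
= 264 + 8.80 + 46.07
= 318.87 mOsm/kg ≈ 318.9 mOsm/kg
Osmolar gap = measured − calculated = 327 − 318.9 = 8.1 mOsm/kg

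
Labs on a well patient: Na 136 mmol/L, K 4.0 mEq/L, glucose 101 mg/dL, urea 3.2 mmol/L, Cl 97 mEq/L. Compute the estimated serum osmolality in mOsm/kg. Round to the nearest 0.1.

Calculated osmolality = 2·Na + glucose/18 + urea
= 2·136 + 101/18 + 3.2
= 272 + 5.61 + 3.20
= 280.81 mOsm/kg

280.8 mOsm/kg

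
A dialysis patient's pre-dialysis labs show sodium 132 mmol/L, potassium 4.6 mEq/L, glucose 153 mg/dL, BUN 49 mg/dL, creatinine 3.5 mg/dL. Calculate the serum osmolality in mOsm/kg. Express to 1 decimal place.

Calculated osmolality = 2·Na + glucose/18 + BUN/2.8
= 2·132 + 153/18 + 49/2.8
= 264 + 8.50 + 17.50
= 290 mOsm/kg

290.0 mOsm/kg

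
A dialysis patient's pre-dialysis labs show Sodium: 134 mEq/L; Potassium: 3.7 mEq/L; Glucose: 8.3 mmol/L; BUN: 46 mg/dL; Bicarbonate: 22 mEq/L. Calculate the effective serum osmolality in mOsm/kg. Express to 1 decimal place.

Effective osmolality excludes urea (freely permeant across cell membranes):
2·Na + glucose
= 2·134 + 8.3
= 268 + 8.3
= 276.3 mOsm/kg

276.3 mOsm/kg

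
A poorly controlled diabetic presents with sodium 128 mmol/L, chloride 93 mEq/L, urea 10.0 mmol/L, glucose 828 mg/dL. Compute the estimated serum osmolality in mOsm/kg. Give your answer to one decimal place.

312.0 mOsm/kg

Calculated osmolality = 2·Na + glucose/18 + urea
= 2·128 + 828/18 + 10
= 256 + 46 + 10
= 312 mOsm/kg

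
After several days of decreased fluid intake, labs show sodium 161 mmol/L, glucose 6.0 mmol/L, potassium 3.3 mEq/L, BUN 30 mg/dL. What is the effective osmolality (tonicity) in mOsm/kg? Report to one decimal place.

328.0 mOsm/kg

Effective osmolality excludes urea (freely permeant across cell membranes):
2·Na + glucose
= 2·161 + 6
= 322 + 6
= 328 mOsm/kg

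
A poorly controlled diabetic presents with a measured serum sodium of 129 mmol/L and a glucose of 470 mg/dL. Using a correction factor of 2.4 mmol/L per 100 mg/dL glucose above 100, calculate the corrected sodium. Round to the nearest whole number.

Corrected Na = measured Na + 2.4 · (glucose − 100)/100
= 129 + 2.4 · (470 − 100)/100
= 129 + 8.9
= 137.9 mmol/L

138 mmol/L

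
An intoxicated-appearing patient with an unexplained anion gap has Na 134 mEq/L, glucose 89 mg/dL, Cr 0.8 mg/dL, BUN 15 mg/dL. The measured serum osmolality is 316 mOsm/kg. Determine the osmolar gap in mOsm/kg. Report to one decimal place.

37.7 mOsm/kg

Calculated osmolality = 2·Na + glucose/18 + BUN/2.8
= 2·134 + 89/18 + 15/2.8
= 268 + 4.94 + 5.36
= 278.3 mOsm/kg ≈ 278.3 mOsm/kg
Osmolar gap = measured − calculated = 316 − 278.3 = 37.7 mOsm/kg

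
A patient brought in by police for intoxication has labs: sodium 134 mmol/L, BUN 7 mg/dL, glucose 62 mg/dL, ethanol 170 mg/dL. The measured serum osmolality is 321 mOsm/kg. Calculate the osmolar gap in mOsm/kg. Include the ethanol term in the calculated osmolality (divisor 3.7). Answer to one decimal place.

Calculated osmolality = 2·Na + glucose/18 + BUN/2.8 + ethanol/3.7
= 2·134 + 62/18 + 7/2.8 + 170/3.7
= 268 + 3.44 + 2.50 + 45.95
= 319.89 mOsm/kg ≈ 319.9 mOsm/kg
Osmolar gap = measured − calculated = 321 − 319.9 = 1.1 mOsm/kg

1.1 mOsm/kg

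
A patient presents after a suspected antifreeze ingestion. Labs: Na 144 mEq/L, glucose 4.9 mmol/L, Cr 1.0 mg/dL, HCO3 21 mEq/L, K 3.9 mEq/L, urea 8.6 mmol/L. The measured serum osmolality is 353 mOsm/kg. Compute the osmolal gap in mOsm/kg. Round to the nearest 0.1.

Calculated osmolality = 2·Na + glucose + urea
= 2·144 + 4.9 + 8.6
= 288 + 4.90 + 8.60
= 301.5 mOsm/kg ≈ 301.5 mOsm/kg
Osmolar gap = measured − calculated = 353 − 301.5 = 51.5 mOsm/kg

51.5 mOsm/kg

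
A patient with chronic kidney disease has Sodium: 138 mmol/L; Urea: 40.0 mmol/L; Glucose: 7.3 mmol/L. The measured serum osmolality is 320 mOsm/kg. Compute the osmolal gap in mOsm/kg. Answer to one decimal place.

Calculated osmolality = 2·Na + glucose + urea
= 2·138 + 7.3 + 40
= 276 + 7.30 + 40
= 323.3 mOsm/kg ≈ 323.3 mOsm/kg
Osmolar gap = measured − calculated = 320 − 323.3 = -3.3 mOsm/kg

-3.3 mOsm/kg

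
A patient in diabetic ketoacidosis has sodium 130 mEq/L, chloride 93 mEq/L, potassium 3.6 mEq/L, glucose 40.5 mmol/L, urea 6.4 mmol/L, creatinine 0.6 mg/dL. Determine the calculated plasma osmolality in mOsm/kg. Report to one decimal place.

Calculated osmolality = 2·Na + glucose + urea
= 2·130 + 40.5 + 6.4
= 260 + 40.50 + 6.40
= 306.9 mOsm/kg

306.9 mOsm/kg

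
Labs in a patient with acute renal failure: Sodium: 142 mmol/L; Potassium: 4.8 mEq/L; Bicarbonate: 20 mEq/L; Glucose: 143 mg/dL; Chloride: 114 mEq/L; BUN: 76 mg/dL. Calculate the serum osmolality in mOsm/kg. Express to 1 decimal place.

Calculated osmolality = 2·Na + glucose/18 + BUN/2.8
= 2·142 + 143/18 + 76/2.8
= 284 + 7.94 + 27.14
= 319.08 mOsm/kg

319.1 mOsm/kg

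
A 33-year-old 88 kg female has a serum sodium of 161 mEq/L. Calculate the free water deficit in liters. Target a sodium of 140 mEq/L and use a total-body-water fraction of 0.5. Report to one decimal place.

6.6 L

TBW = 0.5 · 88 = 44 L
Free water deficit = TBW · (Na/140 − 1)
= 44 · (161/140 − 1)
= 44 · 0.15
= 6.6 L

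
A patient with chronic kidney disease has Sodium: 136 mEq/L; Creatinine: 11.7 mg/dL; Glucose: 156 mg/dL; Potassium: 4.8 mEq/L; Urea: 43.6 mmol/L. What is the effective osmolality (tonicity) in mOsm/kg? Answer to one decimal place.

Effective osmolality excludes urea (freely permeant across cell membranes):
2·Na + glucose/18
= 2·136 + 156/18
= 272 + 8.67
= 280.67 mOsm/kg

280.7 mOsm/kg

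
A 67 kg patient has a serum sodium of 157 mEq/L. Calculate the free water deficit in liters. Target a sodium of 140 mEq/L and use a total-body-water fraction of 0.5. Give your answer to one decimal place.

TBW = 0.5 · 67 = 33.5 L
Free water deficit = TBW · (Na/140 − 1)
= 33.5 · (157/140 − 1)
= 33.5 · 0.1214
= 4.07 L

4.1 L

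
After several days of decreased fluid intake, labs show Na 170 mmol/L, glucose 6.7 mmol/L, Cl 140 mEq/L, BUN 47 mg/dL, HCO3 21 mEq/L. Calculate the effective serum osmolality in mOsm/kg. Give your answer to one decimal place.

Effective osmolality excludes urea (freely permeant across cell membranes):
2·Na + glucose
= 2·170 + 6.7
= 340 + 6.7
= 346.7 mOsm/kg

346.7 mOsm/kg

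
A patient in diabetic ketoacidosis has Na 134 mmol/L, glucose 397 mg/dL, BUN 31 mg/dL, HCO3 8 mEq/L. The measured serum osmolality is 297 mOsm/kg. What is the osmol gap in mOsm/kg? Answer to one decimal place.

-4.1 mOsm/kg

Calculated osmolality = 2·Na + glucose/18 + BUN/2.8
= 2·134 + 397/18 + 31/2.8
= 268 + 22.06 + 11.07
= 301.13 mOsm/kg ≈ 301.1 mOsm/kg
Osmolar gap = measured − calculated = 297 − 301.1 = -4.1 mOsm/kg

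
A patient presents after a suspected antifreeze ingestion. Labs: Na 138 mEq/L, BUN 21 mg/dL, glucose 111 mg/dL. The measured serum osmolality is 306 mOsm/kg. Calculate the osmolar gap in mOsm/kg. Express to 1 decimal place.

16.3 mOsm/kg

Calculated osmolality = 2·Na + glucose/18 + BUN/2.8
= 2·138 + 111/18 + 21/2.8
= 276 + 6.17 + 7.50
= 289.67 mOsm/kg ≈ 289.7 mOsm/kg
Osmolar gap = measured − calculated = 306 − 289.7 = 16.3 mOsm/kg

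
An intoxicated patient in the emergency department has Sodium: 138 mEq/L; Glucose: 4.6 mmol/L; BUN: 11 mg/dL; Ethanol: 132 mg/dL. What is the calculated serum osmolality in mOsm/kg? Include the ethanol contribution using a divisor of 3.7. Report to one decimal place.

320.2 mOsm/kg

Calculated osmolality = 2·Na + glucose + BUN/2.8 + ethanol/3.7
= 2·138 + 4.6 + 11/2.8 + 132/3.7
= 276 + 4.60 + 3.93 + 35.68
= 320.21 mOsm/kg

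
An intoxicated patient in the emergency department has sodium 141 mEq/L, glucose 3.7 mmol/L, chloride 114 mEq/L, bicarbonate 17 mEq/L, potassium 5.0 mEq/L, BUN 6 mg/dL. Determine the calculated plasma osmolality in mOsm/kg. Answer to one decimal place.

Calculated osmolality = 2·Na + glucose + BUN/2.8
= 2·141 + 3.7 + 6/2.8
= 282 + 3.70 + 2.14
= 287.84 mOsm/kg

287.8 mOsm/kg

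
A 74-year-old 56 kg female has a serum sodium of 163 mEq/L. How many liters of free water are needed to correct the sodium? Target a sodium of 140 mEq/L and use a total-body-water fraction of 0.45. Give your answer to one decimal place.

4.1 L

TBW = 0.45 · 56 = 25.2 L
Free water deficit = TBW · (Na/140 − 1)
= 25.2 · (163/140 − 1)
= 25.2 · 0.1643
= 4.14 L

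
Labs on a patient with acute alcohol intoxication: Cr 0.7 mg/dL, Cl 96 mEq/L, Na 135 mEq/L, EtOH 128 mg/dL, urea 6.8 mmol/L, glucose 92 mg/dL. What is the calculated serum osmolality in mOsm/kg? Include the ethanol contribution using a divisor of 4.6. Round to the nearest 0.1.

Calculated osmolality = 2·Na + glucose/18 + urea + ethanol/4.6
= 2·135 + 92/18 + 6.8 + 128/4.6
= 270 + 5.11 + 6.80 + 27.83
= 309.74 mOsm/kg

309.7 mOsm/kg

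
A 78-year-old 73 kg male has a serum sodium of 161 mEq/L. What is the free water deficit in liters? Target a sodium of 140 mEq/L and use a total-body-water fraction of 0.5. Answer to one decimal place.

TBW = 0.5 · 73 = 36.5 L
Free water deficit = TBW · (Na/140 − 1)
= 36.5 · (161/140 − 1)
= 36.5 · 0.15
= 5.47 L

5.5 L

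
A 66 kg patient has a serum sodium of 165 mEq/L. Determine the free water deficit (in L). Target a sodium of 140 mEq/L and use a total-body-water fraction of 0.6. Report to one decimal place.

TBW = 0.6 · 66 = 39.6 L
Free water deficit = TBW · (Na/140 − 1)
= 39.6 · (165/140 − 1)
= 39.6 · 0.1786
= 7.07 L

7.1 L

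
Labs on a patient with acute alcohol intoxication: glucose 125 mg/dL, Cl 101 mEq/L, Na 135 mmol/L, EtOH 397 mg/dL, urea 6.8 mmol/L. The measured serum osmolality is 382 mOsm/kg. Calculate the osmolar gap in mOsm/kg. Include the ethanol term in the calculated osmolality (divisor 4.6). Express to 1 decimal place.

12.0 mOsm/kg

Calculated osmolality = 2·Na + glucose/18 + urea + ethanol/4.6
= 2·135 + 125/18 + 6.8 + 397/4.6
= 270 + 6.94 + 6.80 + 86.30
= 370.04 mOsm/kg ≈ 370.0 mOsm/kg
Osmolar gap = measured − calculated = 382 − 370.0 = 12.0 mOsm/kg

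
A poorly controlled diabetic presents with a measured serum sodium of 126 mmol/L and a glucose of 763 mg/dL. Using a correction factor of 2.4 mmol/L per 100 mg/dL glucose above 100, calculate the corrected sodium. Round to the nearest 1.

142 mmol/L

Corrected Na = measured Na + 2.4 · (glucose − 100)/100
= 126 + 2.4 · (763 − 100)/100
= 126 + 15.9
= 141.9 mmol/L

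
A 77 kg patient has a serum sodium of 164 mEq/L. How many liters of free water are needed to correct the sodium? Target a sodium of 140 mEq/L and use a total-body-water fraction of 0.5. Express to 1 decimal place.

6.6 L

TBW = 0.5 · 77 = 38.5 L
Free water deficit = TBW · (Na/140 − 1)
= 38.5 · (164/140 − 1)
= 38.5 · 0.1714
= 6.6 L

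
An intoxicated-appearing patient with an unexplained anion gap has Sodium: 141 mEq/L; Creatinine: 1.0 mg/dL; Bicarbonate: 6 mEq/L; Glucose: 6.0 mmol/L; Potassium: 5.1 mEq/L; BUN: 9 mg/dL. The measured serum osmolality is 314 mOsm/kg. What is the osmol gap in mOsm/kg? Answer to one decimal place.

22.8 mOsm/kg

Calculated osmolality = 2·Na + glucose + BUN/2.8
= 2·141 + 6 + 9/2.8
= 282 + 6 + 3.21
= 291.21 mOsm/kg ≈ 291.2 mOsm/kg
Osmolar gap = measured − calculated = 314 − 291.2 = 22.8 mOsm/kg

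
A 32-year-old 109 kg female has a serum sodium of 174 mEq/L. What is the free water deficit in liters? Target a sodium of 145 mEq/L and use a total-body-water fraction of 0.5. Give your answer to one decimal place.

10.9 L

TBW = 0.5 · 109 = 54.5 L
Free water deficit = TBW · (Na/145 − 1)
= 54.5 · (174/145 − 1)
= 54.5 · 0.2
= 10.9 L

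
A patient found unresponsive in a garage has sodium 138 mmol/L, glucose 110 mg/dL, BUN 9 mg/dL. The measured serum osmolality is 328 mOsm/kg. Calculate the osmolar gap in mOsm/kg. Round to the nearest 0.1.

Calculated osmolality = 2·Na + glucose/18 + BUN/2.8
= 2·138 + 110/18 + 9/2.8
= 276 + 6.11 + 3.21
= 285.32 mOsm/kg ≈ 285.3 mOsm/kg
Osmolar gap = measured − calculated = 328 − 285.3 = 42.7 mOsm/kg

42.7 mOsm/kg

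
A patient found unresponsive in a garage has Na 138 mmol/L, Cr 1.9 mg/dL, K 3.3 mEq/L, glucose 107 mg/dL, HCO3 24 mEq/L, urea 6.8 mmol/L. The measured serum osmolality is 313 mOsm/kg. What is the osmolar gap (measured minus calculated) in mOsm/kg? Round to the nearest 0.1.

24.3 mOsm/kg

Calculated osmolality = 2·Na + glucose/18 + urea
= 2·138 + 107/18 + 6.8
= 276 + 5.94 + 6.80
= 288.74 mOsm/kg ≈ 288.7 mOsm/kg
Osmolar gap = measured − calculated = 313 − 288.7 = 24.3 mOsm/kg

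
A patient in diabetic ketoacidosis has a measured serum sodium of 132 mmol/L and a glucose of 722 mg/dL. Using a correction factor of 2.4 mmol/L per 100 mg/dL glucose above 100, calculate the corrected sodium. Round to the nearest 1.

Corrected Na = measured Na + 2.4 · (glucose − 100)/100
= 132 + 2.4 · (722 − 100)/100
= 132 + 14.9
= 146.9 mmol/L

147 mmol/L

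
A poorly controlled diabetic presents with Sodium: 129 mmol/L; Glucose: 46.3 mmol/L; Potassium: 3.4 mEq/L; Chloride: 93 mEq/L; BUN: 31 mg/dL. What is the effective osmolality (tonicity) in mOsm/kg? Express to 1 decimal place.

Effective osmolality excludes urea (freely permeant across cell membranes):
2·Na + glucose
= 2·129 + 46.3
= 258 + 46.3
= 304.3 mOsm/kg

304.3 mOsm/kg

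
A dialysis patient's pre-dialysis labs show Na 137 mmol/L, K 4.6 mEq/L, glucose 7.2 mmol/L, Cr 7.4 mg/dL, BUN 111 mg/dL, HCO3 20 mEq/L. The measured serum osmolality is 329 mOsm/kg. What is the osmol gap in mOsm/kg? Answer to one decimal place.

8.2 mOsm/kg

Calculated osmolality = 2·Na + glucose + BUN/2.8
= 2·137 + 7.2 + 111/2.8
= 274 + 7.20 + 39.64
= 320.84 mOsm/kg ≈ 320.8 mOsm/kg
Osmolar gap = measured − calculated = 329 − 320.8 = 8.2 mOsm/kg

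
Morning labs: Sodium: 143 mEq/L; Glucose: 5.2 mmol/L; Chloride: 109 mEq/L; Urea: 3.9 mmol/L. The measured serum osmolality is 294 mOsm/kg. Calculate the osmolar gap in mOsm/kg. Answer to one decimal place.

Calculated osmolality = 2·Na + glucose + urea
= 2·143 + 5.2 + 3.9
= 286 + 5.20 + 3.90
= 295.1 mOsm/kg ≈ 295.1 mOsm/kg
Osmolar gap = measured − calculated = 294 − 295.1 = -1.1 mOsm/kg

-1.1 mOsm/kg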